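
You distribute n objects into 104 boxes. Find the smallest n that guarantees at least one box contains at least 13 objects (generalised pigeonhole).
n = (13 − 1)·104 + 1 = 1249

By the generalised pigeonhole principle, to guarantee some box contains ≥ r objects we need more than (r − 1) · k objects total. Threshold: n = (r − 1) · k + 1. With r = 13 and k = 104: n = 12 · 104 + 1 = 1248 + 1 = 1249. For n = 1248 = 12 · 104, we can put exactly 12 objects in every box, avoiding 13 in any single one — so 1249 is tight.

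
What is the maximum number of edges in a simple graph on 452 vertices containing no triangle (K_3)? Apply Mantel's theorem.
ex(452, K_3) = ⌊452^2/4⌋ = 51076

Mantel (1907): a triangle-free graph on n vertices has at most ⌊n^2/4⌋ edges, with equality for the complete bipartite graph K_{⌊n/2⌋, ⌈n/2⌉}. For n = 452: ⌊452^2/4⌋ = ⌊204304/4⌋ = 51076. The extremal graph is K_{226, 226}, which has 226·226 = 51076 edges.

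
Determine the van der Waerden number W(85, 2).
W(85, 2) = 85 + 1 = 86

A 2-term AP is any pair of integers, so a monochromatic 2-AP exists iff some colour is used at least twice. With 85 colours, the colouring i ↦ i on {1, ..., 85} uses each colour once, avoiding any monochromatic pair, so W(85, 2) > 85. For {1, ..., 86}, pigeonhole forces two integers of the same colour, which form a monochromatic 2-AP. Hence W(85, 2) = 86.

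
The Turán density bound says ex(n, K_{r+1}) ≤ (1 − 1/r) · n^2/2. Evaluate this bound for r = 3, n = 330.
Turán density bound = (2/3) · 330^2/2 = 36300

Turán's theorem: ex(n, K_{r+1}) is achieved by the complete r-partite Turán graph T(n, r) with parts as balanced as possible, and is at most (1 − 1/r) · n^2/2. For r = 3, n = 330: the density bound is (2/3) · 108900/2 = 36300. Since 3 ∣ 330, the Turán graph T(330, 3) has parts of equal size 110, and its edge count e(T(330, 3)) = 36300 attains the density bound exactly.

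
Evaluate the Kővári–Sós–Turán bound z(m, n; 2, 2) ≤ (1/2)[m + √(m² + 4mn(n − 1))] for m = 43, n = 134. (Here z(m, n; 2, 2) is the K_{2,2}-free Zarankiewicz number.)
z(43, 134; 2, 2) ≤ (1/2)[43 + √(43² + 4·43·134·133)] = (1/2)[43 + √3067233] = 897.1759

Kővári–Sós–Turán: let r_1, ..., r_43 be the row sums and z = Σ r_i the total number of 1s. Each pair of columns can share at most one row with both entries 1 (else a 2×2 all-ones block appears), so Σ_i C(r_i, 2) ≤ C(134, 2) = 8911. By convexity Σ_i C(r_i, 2) ≥ 43·C(z/43, 2) = z(z − 43)/(2·43), giving z² − 43z − 43·134·133 ≤ 0 and hence z ≤ (1/2)[43 + √(1849 + 4·766346)] = (1/2)[43 + √3067233] ≈ (1/2)(43 + 1751.3518) = 897.1759.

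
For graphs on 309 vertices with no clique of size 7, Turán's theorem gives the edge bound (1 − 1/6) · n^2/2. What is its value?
Turán density bound = (5/6) · 309^2/2 = 159135/4 ≈ 39783.75

Turán's theorem: ex(n, K_{r+1}) is achieved by the complete r-partite Turán graph T(n, r) with parts as balanced as possible, and is at most (1 − 1/r) · n^2/2. For r = 6, n = 309: the density bound is (5/6) · 95481/2 = 159135/4 ≈ 39783.75. The integer-valued extremum is e(T(309, 6)) = 39783, which is strictly less than the density bound 159135/4 since 6 ∤ 309 (the parts of T(309, 6) cannot all be equal).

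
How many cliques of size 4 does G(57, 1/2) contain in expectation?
E[# K_4] = C(57, 4) · (1/2)^C(4, 2) = 395010 / 2^6 = 197505/32 = 6172.03125

For each 4-subset S of vertices (there are C(57, 4) = 395010 such S), let X_S = 1 if S induces a K_4 (all C(4, 2) = 6 edges present). Then P(X_S = 1) = (1/2)^6 = 1/64. By linearity of expectation, E[# K_4] = C(57, 4) · (1/2)^6 = 395010 / 64 = 197505/32 = 6172.03125.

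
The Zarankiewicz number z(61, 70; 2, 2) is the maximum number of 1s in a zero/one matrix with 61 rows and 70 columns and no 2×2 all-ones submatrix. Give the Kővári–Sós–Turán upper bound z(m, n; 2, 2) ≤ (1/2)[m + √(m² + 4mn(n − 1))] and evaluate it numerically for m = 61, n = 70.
z(61, 70; 2, 2) ≤ (1/2)[61 + √(61² + 4·61·70·69)] = (1/2)[61 + √1182241] = 574.1545

Kővári–Sós–Turán: let r_1, ..., r_61 be the row sums and z = Σ r_i the total number of 1s. Each pair of columns can share at most one row with both entries 1 (else a 2×2 all-ones block appears), so Σ_i C(r_i, 2) ≤ C(70, 2) = 2415. By convexity Σ_i C(r_i, 2) ≥ 61·C(z/61, 2) = z(z − 61)/(2·61), giving z² − 61z − 61·70·69 ≤ 0 and hence z ≤ (1/2)[61 + √(3721 + 4·294630)] = (1/2)[61 + √1182241] ≈ (1/2)(61 + 1087.3091) = 574.1545.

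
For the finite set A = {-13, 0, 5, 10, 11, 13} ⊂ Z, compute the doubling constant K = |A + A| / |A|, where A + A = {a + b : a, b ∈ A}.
K = |A + A| / |A| = 19/6

Enumerate A + A = {a + b : a, b ∈ A}. With |A| = 6, there are |A|^2 = 36 ordered sum pairs; collecting distinct values, A + A = {-26, -13, -8, -3, -2, 0, 5, 10, 11, 13, 15, 16, 18, 20, 21, 22, 23, 24, 26}, so |A + A| = 19. Thus K = 19/6. For comparison, the minimum possible |A + A| over all 6-element sets is 2·6 − 1 = 11 (so min K = 11/6), attained only by arithmetic progressions.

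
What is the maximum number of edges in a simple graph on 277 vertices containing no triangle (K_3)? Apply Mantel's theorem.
ex(277, K_3) = ⌊277^2/4⌋ = 19182

Mantel (1907): a triangle-free graph on n vertices has at most ⌊n^2/4⌋ edges, with equality for the complete bipartite graph K_{⌊n/2⌋, ⌈n/2⌉}. For n = 277: ⌊277^2/4⌋ = ⌊76729/4⌋ = 19182. The extremal graph is K_{138, 139}, which has 138·139 = 19182 edges.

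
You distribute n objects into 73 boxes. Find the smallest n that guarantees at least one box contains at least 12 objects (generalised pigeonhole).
n = (12 − 1)·73 + 1 = 804

By the generalised pigeonhole principle, to guarantee some box contains ≥ r objects we need more than (r − 1) · k objects total. Threshold: n = (r − 1) · k + 1. With r = 12 and k = 73: n = 11 · 73 + 1 = 803 + 1 = 804. For n = 803 = 11 · 73, we can put exactly 11 objects in every box, avoiding 12 in any single one — so 804 is tight.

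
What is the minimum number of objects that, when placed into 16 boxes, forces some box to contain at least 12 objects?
n = (12 − 1)·16 + 1 = 177

By the generalised pigeonhole principle, to guarantee some box contains ≥ r objects we need more than (r − 1) · k objects total. Threshold: n = (r − 1) · k + 1. With r = 12 and k = 16: n = 11 · 16 + 1 = 176 + 1 = 177. For n = 176 = 11 · 16, we can put exactly 11 objects in every box, avoiding 12 in any single one — so 177 is tight.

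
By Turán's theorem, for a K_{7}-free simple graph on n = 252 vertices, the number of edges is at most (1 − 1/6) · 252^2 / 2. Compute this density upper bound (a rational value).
Turán density bound = (5/6) · 252^2/2 = 26460

Turán's theorem: ex(n, K_{r+1}) is achieved by the complete r-partite Turán graph T(n, r) with parts as balanced as possible, and is at most (1 − 1/r) · n^2/2. For r = 6, n = 252: the density bound is (5/6) · 63504/2 = 26460. Since 6 ∣ 252, the Turán graph T(252, 6) has parts of equal size 42, and its edge count e(T(252, 6)) = 26460 attains the density bound exactly.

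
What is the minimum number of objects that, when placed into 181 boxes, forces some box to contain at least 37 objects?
n = (37 − 1)·181 + 1 = 6517

By the generalised pigeonhole principle, to guarantee some box contains ≥ r objects we need more than (r − 1) · k objects total. Threshold: n = (r − 1) · k + 1. With r = 37 and k = 181: n = 36 · 181 + 1 = 6516 + 1 = 6517. For n = 6516 = 36 · 181, we can put exactly 36 objects in every box, avoiding 37 in any single one — so 6517 is tight.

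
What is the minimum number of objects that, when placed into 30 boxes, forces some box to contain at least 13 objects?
n = (13 − 1)·30 + 1 = 361

By the generalised pigeonhole principle, to guarantee some box contains ≥ r objects we need more than (r − 1) · k objects total. Threshold: n = (r − 1) · k + 1. With r = 13 and k = 30: n = 12 · 30 + 1 = 360 + 1 = 361. For n = 360 = 12 · 30, we can put exactly 12 objects in every box, avoiding 13 in any single one — so 361 is tight.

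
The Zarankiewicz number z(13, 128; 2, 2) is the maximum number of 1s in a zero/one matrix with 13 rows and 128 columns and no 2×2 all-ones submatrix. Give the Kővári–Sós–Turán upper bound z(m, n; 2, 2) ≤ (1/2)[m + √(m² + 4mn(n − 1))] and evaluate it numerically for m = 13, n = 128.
z(13, 128; 2, 2) ≤ (1/2)[13 + √(13² + 4·13·128·127)] = (1/2)[13 + √845481] = 466.2502

Kővári–Sós–Turán: let r_1, ..., r_13 be the row sums and z = Σ r_i the total number of 1s. Each pair of columns can share at most one row with both entries 1 (else a 2×2 all-ones block appears), so Σ_i C(r_i, 2) ≤ C(128, 2) = 8128. By convexity Σ_i C(r_i, 2) ≥ 13·C(z/13, 2) = z(z − 13)/(2·13), giving z² − 13z − 13·128·127 ≤ 0 and hence z ≤ (1/2)[13 + √(169 + 4·211328)] = (1/2)[13 + √845481] ≈ (1/2)(13 + 919.5004) = 466.2502.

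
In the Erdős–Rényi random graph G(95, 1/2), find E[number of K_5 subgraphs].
E[# K_5] = C(95, 5) · (1/2)^C(5, 2) = 57940519 / 2^10 ≈ 56582.538086

For each 5-subset S of vertices (there are C(95, 5) = 57940519 such S), let X_S = 1 if S induces a K_5 (all C(5, 2) = 10 edges present). Then P(X_S = 1) = (1/2)^10 = 1/1024. By linearity of expectation, E[# K_5] = C(95, 5) · (1/2)^10 = 57940519 / 1024 ≈ 56582.538086.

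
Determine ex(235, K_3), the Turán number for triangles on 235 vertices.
ex(235, K_3) = ⌊235^2/4⌋ = 13806

Mantel (1907): a triangle-free graph on n vertices has at most ⌊n^2/4⌋ edges, with equality for the complete bipartite graph K_{⌊n/2⌋, ⌈n/2⌉}. For n = 235: ⌊235^2/4⌋ = ⌊55225/4⌋ = 13806. The extremal graph is K_{117, 118}, which has 117·118 = 13806 edges.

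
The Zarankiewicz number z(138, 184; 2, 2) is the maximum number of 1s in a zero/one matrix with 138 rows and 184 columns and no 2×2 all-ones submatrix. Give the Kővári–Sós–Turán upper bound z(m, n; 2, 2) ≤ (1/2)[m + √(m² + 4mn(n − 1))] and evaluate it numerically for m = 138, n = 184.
z(138, 184; 2, 2) ≤ (1/2)[138 + √(138² + 4·138·184·183)] = (1/2)[138 + √18605988] = 2225.7329

Kővári–Sós–Turán: let r_1, ..., r_138 be the row sums and z = Σ r_i the total number of 1s. Each pair of columns can share at most one row with both entries 1 (else a 2×2 all-ones block appears), so Σ_i C(r_i, 2) ≤ C(184, 2) = 16836. By convexity Σ_i C(r_i, 2) ≥ 138·C(z/138, 2) = z(z − 138)/(2·138), giving z² − 138z − 138·184·183 ≤ 0 and hence z ≤ (1/2)[138 + √(19044 + 4·4646736)] = (1/2)[138 + √18605988] ≈ (1/2)(138 + 4313.4659) = 2225.7329.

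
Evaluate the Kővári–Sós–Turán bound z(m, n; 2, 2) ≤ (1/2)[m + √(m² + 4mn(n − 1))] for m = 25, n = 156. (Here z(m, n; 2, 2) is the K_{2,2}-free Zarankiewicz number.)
z(25, 156; 2, 2) ≤ (1/2)[25 + √(25² + 4·25·156·155)] = (1/2)[25 + √2418625] = 790.0965

Kővári–Sós–Turán: let r_1, ..., r_25 be the row sums and z = Σ r_i the total number of 1s. Each pair of columns can share at most one row with both entries 1 (else a 2×2 all-ones block appears), so Σ_i C(r_i, 2) ≤ C(156, 2) = 12090. By convexity Σ_i C(r_i, 2) ≥ 25·C(z/25, 2) = z(z − 25)/(2·25), giving z² − 25z − 25·156·155 ≤ 0 and hence z ≤ (1/2)[25 + √(625 + 4·604500)] = (1/2)[25 + √2418625] ≈ (1/2)(25 + 1555.1929) = 790.0965.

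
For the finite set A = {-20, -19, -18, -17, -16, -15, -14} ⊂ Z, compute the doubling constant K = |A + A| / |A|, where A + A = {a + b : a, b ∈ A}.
K = |A + A| / |A| = 13/7

Enumerate A + A = {a + b : a, b ∈ A}. With |A| = 7, there are |A|^2 = 49 ordered sum pairs; collecting distinct values, A + A = {-40, -39, -38, -37, -36, -35, -34, -33, -32, -31, -30, -29, -28}, so |A + A| = 13. Thus K = 13/7. Here |A + A| = 2|A| − 1 = 13, the minimum possible — so K = 13/7 is minimal, which holds iff A is an arithmetic progression.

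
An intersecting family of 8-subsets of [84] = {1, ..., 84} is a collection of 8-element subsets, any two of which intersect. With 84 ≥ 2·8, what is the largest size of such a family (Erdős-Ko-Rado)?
max |F| = C(83, 7) = 4151918628

Erdős-Ko-Rado (1961): when n ≥ 2k, max |F| = C(n−1, k−1). The bound is attained by the star {A : i ∈ A} for any fixed i ∈ [n]. Here C(84−1, 8−1) = C(83, 7) = 4151918628.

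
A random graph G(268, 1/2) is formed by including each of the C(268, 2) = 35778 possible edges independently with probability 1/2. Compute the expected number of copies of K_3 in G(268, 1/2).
E[# K_3] = C(268, 3) · (1/2)^C(3, 2) = 3172316 / 2^3 = 793079/2 = 396539.5

For each 3-subset S of vertices (there are C(268, 3) = 3172316 such S), let X_S = 1 if S induces a K_3 (all C(3, 2) = 3 edges present). Then P(X_S = 1) = (1/2)^3 = 1/8. By linearity of expectation, E[# K_3] = C(268, 3) · (1/2)^3 = 3172316 / 8 = 793079/2 = 396539.5.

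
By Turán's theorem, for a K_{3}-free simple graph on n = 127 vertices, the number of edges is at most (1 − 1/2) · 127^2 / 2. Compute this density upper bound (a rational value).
Turán density bound = (1/2) · 127^2/2 = 16129/4 ≈ 4032.25

Turán's theorem: ex(n, K_{r+1}) is achieved by the complete r-partite Turán graph T(n, r) with parts as balanced as possible, and is at most (1 − 1/r) · n^2/2. For r = 2, n = 127: the density bound is (1/2) · 16129/2 = 16129/4 ≈ 4032.25. The integer-valued extremum is e(T(127, 2)) = 4032, which is strictly less than the density bound 16129/4 since 2 ∤ 127 (the parts of T(127, 2) cannot all be equal).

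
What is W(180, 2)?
W(180, 2) = 180 + 1 = 181

A 2-term AP is any pair of integers, so a monochromatic 2-AP exists iff some colour is used at least twice. With 180 colours, the colouring i ↦ i on {1, ..., 180} uses each colour once, avoiding any monochromatic pair, so W(180, 2) > 180. For {1, ..., 181}, pigeonhole forces two integers of the same colour, which form a monochromatic 2-AP. Hence W(180, 2) = 181.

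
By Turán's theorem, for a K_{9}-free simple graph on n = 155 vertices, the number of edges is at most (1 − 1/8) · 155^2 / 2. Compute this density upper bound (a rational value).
Turán density bound = (7/8) · 155^2/2 = 168175/16 ≈ 10510.9375

Turán's theorem: ex(n, K_{r+1}) is achieved by the complete r-partite Turán graph T(n, r) with parts as balanced as possible, and is at most (1 − 1/r) · n^2/2. For r = 8, n = 155: the density bound is (7/8) · 24025/2 = 168175/16 ≈ 10510.9375. The integer-valued extremum is e(T(155, 8)) = 10510, which is strictly less than the density bound 168175/16 since 8 ∤ 155 (the parts of T(155, 8) cannot all be equal).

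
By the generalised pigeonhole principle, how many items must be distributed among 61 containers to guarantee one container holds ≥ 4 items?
n = (4 − 1)·61 + 1 = 184

By the generalised pigeonhole principle, to guarantee some box contains ≥ r objects we need more than (r − 1) · k objects total. Threshold: n = (r − 1) · k + 1. With r = 4 and k = 61: n = 3 · 61 + 1 = 183 + 1 = 184. For n = 183 = 3 · 61, we can put exactly 3 objects in every box, avoiding 4 in any single one — so 184 is tight.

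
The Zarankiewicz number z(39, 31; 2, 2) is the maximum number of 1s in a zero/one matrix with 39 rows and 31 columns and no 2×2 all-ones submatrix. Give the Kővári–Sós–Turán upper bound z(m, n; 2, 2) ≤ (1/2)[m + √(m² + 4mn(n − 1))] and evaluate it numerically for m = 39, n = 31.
z(39, 31; 2, 2) ≤ (1/2)[39 + √(39² + 4·39·31·30)] = (1/2)[39 + √146601] = 210.9426

Kővári–Sós–Turán: let r_1, ..., r_39 be the row sums and z = Σ r_i the total number of 1s. Each pair of columns can share at most one row with both entries 1 (else a 2×2 all-ones block appears), so Σ_i C(r_i, 2) ≤ C(31, 2) = 465. By convexity Σ_i C(r_i, 2) ≥ 39·C(z/39, 2) = z(z − 39)/(2·39), giving z² − 39z − 39·31·30 ≤ 0 and hence z ≤ (1/2)[39 + √(1521 + 4·36270)] = (1/2)[39 + √146601] ≈ (1/2)(39 + 382.8851) = 210.9426.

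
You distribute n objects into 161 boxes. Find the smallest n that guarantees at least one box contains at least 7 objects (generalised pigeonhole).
n = (7 − 1)·161 + 1 = 967

By the generalised pigeonhole principle, to guarantee some box contains ≥ r objects we need more than (r − 1) · k objects total. Threshold: n = (r − 1) · k + 1. With r = 7 and k = 161: n = 6 · 161 + 1 = 966 + 1 = 967. For n = 966 = 6 · 161, we can put exactly 6 objects in every box, avoiding 7 in any single one — so 967 is tight.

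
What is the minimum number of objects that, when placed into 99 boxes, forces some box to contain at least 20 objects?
n = (20 − 1)·99 + 1 = 1882

By the generalised pigeonhole principle, to guarantee some box contains ≥ r objects we need more than (r − 1) · k objects total. Threshold: n = (r − 1) · k + 1. With r = 20 and k = 99: n = 19 · 99 + 1 = 1881 + 1 = 1882. For n = 1881 = 19 · 99, we can put exactly 19 objects in every box, avoiding 20 in any single one — so 1882 is tight.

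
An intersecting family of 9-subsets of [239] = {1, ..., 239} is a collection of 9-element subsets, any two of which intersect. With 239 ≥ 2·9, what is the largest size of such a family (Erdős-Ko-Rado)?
max |F| = C(238, 8) = 226702541072007

The Erdős-Ko-Rado theorem states: for n ≥ 2k, an intersecting family of k-subsets of an n-element set has size at most C(n − 1, k − 1), with equality for 'star' families {A ⊆ [n] : |A| = k, i ∈ A} (fix an element i). For n = 239, k = 9: C(238, 8) = 226702541072007.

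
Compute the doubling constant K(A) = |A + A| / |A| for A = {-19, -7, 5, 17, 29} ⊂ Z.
K = |A + A| / |A| = 9/5

Enumerate A + A = {a + b : a, b ∈ A}. With |A| = 5, there are |A|^2 = 25 ordered sum pairs; collecting distinct values, A + A = {-38, -26, -14, -2, 10, 22, 34, 46, 58}, so |A + A| = 9. Thus K = 9/5. Here |A + A| = 2|A| − 1 = 9, the minimum possible — so K = 9/5 is minimal, which holds iff A is an arithmetic progression.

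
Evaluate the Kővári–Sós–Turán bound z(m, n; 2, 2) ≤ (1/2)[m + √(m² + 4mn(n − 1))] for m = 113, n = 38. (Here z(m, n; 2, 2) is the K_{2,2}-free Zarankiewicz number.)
z(113, 38; 2, 2) ≤ (1/2)[113 + √(113² + 4·113·38·37)] = (1/2)[113 + √648281] = 459.0795

Kővári–Sós–Turán: let r_1, ..., r_113 be the row sums and z = Σ r_i the total number of 1s. Each pair of columns can share at most one row with both entries 1 (else a 2×2 all-ones block appears), so Σ_i C(r_i, 2) ≤ C(38, 2) = 703. By convexity Σ_i C(r_i, 2) ≥ 113·C(z/113, 2) = z(z − 113)/(2·113), giving z² − 113z − 113·38·37 ≤ 0 and hence z ≤ (1/2)[113 + √(12769 + 4·158878)] = (1/2)[113 + √648281] ≈ (1/2)(113 + 805.159) = 459.0795.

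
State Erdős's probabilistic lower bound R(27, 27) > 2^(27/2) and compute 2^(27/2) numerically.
2^(27/2) = 11585.2375; so R(27, 27) > 11585.2375

Colour each edge of K_n uniformly at random with red/blue. The expected number of monochromatic K_27 is C(n, 27) · 2 · 2^(−C(27,2)). If C(n, 27) · 2^(1 − C(27,2)) < 1, then with positive probability no monochromatic K_27 exists, so R(27, 27) > n. The standard estimate C(n, 27) ≤ n^27/27! shows this inequality holds whenever n ≤ 2^(27/2) (since 27! · 2^(C(27,2) − 1) > 2^(27^2/2) ≥ n^27). Hence R(27, 27) > 2^(27/2) = 11585.2375.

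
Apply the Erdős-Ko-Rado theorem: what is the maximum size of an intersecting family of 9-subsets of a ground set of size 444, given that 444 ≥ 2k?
max |F| = C(443, 8) = 34522584005252343

The Erdős-Ko-Rado theorem states: for n ≥ 2k, an intersecting family of k-subsets of an n-element set has size at most C(n − 1, k − 1), with equality for 'star' families {A ⊆ [n] : |A| = k, i ∈ A} (fix an element i). For n = 444, k = 9: C(443, 8) = 34522584005252343.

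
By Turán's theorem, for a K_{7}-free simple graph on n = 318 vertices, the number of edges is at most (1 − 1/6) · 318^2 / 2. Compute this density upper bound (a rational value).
Turán density bound = (5/6) · 318^2/2 = 42135

Turán's theorem: ex(n, K_{r+1}) is achieved by the complete r-partite Turán graph T(n, r) with parts as balanced as possible, and is at most (1 − 1/r) · n^2/2. For r = 6, n = 318: the density bound is (5/6) · 101124/2 = 42135. Since 6 ∣ 318, the Turán graph T(318, 6) has parts of equal size 53, and its edge count e(T(318, 6)) = 42135 attains the density bound exactly.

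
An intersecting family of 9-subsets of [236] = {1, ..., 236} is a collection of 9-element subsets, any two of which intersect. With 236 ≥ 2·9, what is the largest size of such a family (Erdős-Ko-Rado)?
max |F| = C(235, 8) = 204511270823145

Erdős-Ko-Rado (1961): when n ≥ 2k, max |F| = C(n−1, k−1). The bound is attained by the star {A : i ∈ A} for any fixed i ∈ [n]. Here C(236−1, 9−1) = C(235, 8) = 204511270823145.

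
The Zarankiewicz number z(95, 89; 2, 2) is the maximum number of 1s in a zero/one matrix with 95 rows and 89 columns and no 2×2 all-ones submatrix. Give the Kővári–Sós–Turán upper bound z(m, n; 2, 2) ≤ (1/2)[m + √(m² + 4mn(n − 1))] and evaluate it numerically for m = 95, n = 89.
z(95, 89; 2, 2) ≤ (1/2)[95 + √(95² + 4·95·89·88)] = (1/2)[95 + √2985185] = 911.3844

Kővári–Sós–Turán: let r_1, ..., r_95 be the row sums and z = Σ r_i the total number of 1s. Each pair of columns can share at most one row with both entries 1 (else a 2×2 all-ones block appears), so Σ_i C(r_i, 2) ≤ C(89, 2) = 3916. By convexity Σ_i C(r_i, 2) ≥ 95·C(z/95, 2) = z(z − 95)/(2·95), giving z² − 95z − 95·89·88 ≤ 0 and hence z ≤ (1/2)[95 + √(9025 + 4·744040)] = (1/2)[95 + √2985185] ≈ (1/2)(95 + 1727.7688) = 911.3844.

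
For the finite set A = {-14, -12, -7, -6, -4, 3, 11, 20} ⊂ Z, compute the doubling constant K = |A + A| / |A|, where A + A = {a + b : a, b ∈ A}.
K = |A + A| / |A| = 30/8 = 15/4

Enumerate A + A = {a + b : a, b ∈ A}. With |A| = 8, there are |A|^2 = 64 ordered sum pairs; collecting distinct values, A + A = {-28, -26, -24, -21, -20, -19, -18, -16, -14, -13, -12, -11, -10, -9, -8, -4, -3, -1, 4, 5, 6, 7, 8, 13, 14, 16, 22, 23, 31, 40}, so |A + A| = 30. Thus K = 30/8 = 15/4. For comparison, the minimum possible |A + A| over all 8-element sets is 2·8 − 1 = 15 (so min K = 15/8), attained only by arithmetic progressions.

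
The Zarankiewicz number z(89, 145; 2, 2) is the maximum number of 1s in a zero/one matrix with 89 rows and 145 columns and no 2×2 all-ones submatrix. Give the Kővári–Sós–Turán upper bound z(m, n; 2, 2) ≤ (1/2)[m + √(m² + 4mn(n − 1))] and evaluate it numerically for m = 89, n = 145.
z(89, 145; 2, 2) ≤ (1/2)[89 + √(89² + 4·89·145·144)] = (1/2)[89 + √7441201] = 1408.4282

Kővári–Sós–Turán: let r_1, ..., r_89 be the row sums and z = Σ r_i the total number of 1s. Each pair of columns can share at most one row with both entries 1 (else a 2×2 all-ones block appears), so Σ_i C(r_i, 2) ≤ C(145, 2) = 10440. By convexity Σ_i C(r_i, 2) ≥ 89·C(z/89, 2) = z(z − 89)/(2·89), giving z² − 89z − 89·145·144 ≤ 0 and hence z ≤ (1/2)[89 + √(7921 + 4·1858320)] = (1/2)[89 + √7441201] ≈ (1/2)(89 + 2727.8565) = 1408.4282.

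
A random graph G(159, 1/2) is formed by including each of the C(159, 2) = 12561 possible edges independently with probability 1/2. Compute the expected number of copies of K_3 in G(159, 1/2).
E[# K_3] = C(159, 3) · (1/2)^C(3, 2) = 657359 / 2^3 = 82169.875

For each 3-subset S of vertices (there are C(159, 3) = 657359 such S), let X_S = 1 if S induces a K_3 (all C(3, 2) = 3 edges present). Then P(X_S = 1) = (1/2)^3 = 1/8. By linearity of expectation, E[# K_3] = C(159, 3) · (1/2)^3 = 657359 / 8 = 82169.875.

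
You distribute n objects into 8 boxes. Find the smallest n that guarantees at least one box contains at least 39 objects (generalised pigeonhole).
n = (39 − 1)·8 + 1 = 305

By the generalised pigeonhole principle, to guarantee some box contains ≥ r objects we need more than (r − 1) · k objects total. Threshold: n = (r − 1) · k + 1. With r = 39 and k = 8: n = 38 · 8 + 1 = 304 + 1 = 305. For n = 304 = 38 · 8, we can put exactly 38 objects in every box, avoiding 39 in any single one — so 305 is tight.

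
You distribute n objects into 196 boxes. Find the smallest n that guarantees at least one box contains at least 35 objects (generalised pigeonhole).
n = (35 − 1)·196 + 1 = 6665

By the generalised pigeonhole principle, to guarantee some box contains ≥ r objects we need more than (r − 1) · k objects total. Threshold: n = (r − 1) · k + 1. With r = 35 and k = 196: n = 34 · 196 + 1 = 6664 + 1 = 6665. For n = 6664 = 34 · 196, we can put exactly 34 objects in every box, avoiding 35 in any single one — so 6665 is tight.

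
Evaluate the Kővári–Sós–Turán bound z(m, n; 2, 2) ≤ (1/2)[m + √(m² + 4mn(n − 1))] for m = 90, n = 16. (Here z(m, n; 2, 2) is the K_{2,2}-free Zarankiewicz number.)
z(90, 16; 2, 2) ≤ (1/2)[90 + √(90² + 4·90·16·15)] = (1/2)[90 + √94500] = 198.7043

Kővári–Sós–Turán: let r_1, ..., r_90 be the row sums and z = Σ r_i the total number of 1s. Each pair of columns can share at most one row with both entries 1 (else a 2×2 all-ones block appears), so Σ_i C(r_i, 2) ≤ C(16, 2) = 120. By convexity Σ_i C(r_i, 2) ≥ 90·C(z/90, 2) = z(z − 90)/(2·90), giving z² − 90z − 90·16·15 ≤ 0 and hence z ≤ (1/2)[90 + √(8100 + 4·21600)] = (1/2)[90 + √94500] ≈ (1/2)(90 + 307.4085) = 198.7043.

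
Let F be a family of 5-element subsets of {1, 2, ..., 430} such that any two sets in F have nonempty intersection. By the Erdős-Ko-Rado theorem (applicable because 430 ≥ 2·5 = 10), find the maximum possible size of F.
max |F| = C(429, 4) = 1391641251

The Erdős-Ko-Rado theorem states: for n ≥ 2k, an intersecting family of k-subsets of an n-element set has size at most C(n − 1, k − 1), with equality for 'star' families {A ⊆ [n] : |A| = k, i ∈ A} (fix an element i). For n = 430, k = 5: C(429, 4) = 1391641251.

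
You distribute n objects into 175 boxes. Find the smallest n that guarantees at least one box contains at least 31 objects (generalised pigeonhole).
n = (31 − 1)·175 + 1 = 5251

By the generalised pigeonhole principle, to guarantee some box contains ≥ r objects we need more than (r − 1) · k objects total. Threshold: n = (r − 1) · k + 1. With r = 31 and k = 175: n = 30 · 175 + 1 = 5250 + 1 = 5251. For n = 5250 = 30 · 175, we can put exactly 30 objects in every box, avoiding 31 in any single one — so 5251 is tight.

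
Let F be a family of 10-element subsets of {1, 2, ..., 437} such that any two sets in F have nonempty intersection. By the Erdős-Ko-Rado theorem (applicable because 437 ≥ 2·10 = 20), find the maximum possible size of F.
max |F| = C(436, 9) = 1443845996430431880

The Erdős-Ko-Rado theorem states: for n ≥ 2k, an intersecting family of k-subsets of an n-element set has size at most C(n − 1, k − 1), with equality for 'star' families {A ⊆ [n] : |A| = k, i ∈ A} (fix an element i). For n = 437, k = 10: C(436, 9) = 1443845996430431880.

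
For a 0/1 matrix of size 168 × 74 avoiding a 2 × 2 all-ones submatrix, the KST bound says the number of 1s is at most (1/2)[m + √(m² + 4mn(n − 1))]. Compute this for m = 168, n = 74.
z(168, 74; 2, 2) ≤ (1/2)[168 + √(168² + 4·168·74·73)] = (1/2)[168 + √3658368] = 1040.343

Kővári–Sós–Turán: let r_1, ..., r_168 be the row sums and z = Σ r_i the total number of 1s. Each pair of columns can share at most one row with both entries 1 (else a 2×2 all-ones block appears), so Σ_i C(r_i, 2) ≤ C(74, 2) = 2701. By convexity Σ_i C(r_i, 2) ≥ 168·C(z/168, 2) = z(z − 168)/(2·168), giving z² − 168z − 168·74·73 ≤ 0 and hence z ≤ (1/2)[168 + √(28224 + 4·907536)] = (1/2)[168 + √3658368] ≈ (1/2)(168 + 1912.6861) = 1040.343.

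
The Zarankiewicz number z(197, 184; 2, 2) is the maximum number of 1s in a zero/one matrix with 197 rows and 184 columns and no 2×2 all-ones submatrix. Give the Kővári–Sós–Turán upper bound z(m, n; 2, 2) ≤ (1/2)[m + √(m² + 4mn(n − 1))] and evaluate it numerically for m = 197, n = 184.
z(197, 184; 2, 2) ≤ (1/2)[197 + √(197² + 4·197·184·183)] = (1/2)[197 + √26572345] = 2675.9185

Kővári–Sós–Turán: let r_1, ..., r_197 be the row sums and z = Σ r_i the total number of 1s. Each pair of columns can share at most one row with both entries 1 (else a 2×2 all-ones block appears), so Σ_i C(r_i, 2) ≤ C(184, 2) = 16836. By convexity Σ_i C(r_i, 2) ≥ 197·C(z/197, 2) = z(z − 197)/(2·197), giving z² − 197z − 197·184·183 ≤ 0 and hence z ≤ (1/2)[197 + √(38809 + 4·6633384)] = (1/2)[197 + √26572345] ≈ (1/2)(197 + 5154.837) = 2675.9185.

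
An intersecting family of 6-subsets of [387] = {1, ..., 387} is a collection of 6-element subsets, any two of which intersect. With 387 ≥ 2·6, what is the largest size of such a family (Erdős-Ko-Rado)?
max |F| = C(386, 5) = 69576110912

The Erdős-Ko-Rado theorem states: for n ≥ 2k, an intersecting family of k-subsets of an n-element set has size at most C(n − 1, k − 1), with equality for 'star' families {A ⊆ [n] : |A| = k, i ∈ A} (fix an element i). For n = 387, k = 6: C(386, 5) = 69576110912.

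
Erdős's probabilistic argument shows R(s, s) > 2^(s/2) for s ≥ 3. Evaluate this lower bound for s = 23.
2^(23/2) = 2896.3094; so R(23, 23) > 2896.3094

Colour each edge of K_n uniformly at random with red/blue. The expected number of monochromatic K_23 is C(n, 23) · 2 · 2^(−C(23,2)). If C(n, 23) · 2^(1 − C(23,2)) < 1, then with positive probability no monochromatic K_23 exists, so R(23, 23) > n. The standard estimate C(n, 23) ≤ n^23/23! shows this inequality holds whenever n ≤ 2^(23/2) (since 23! · 2^(C(23,2) − 1) > 2^(23^2/2) ≥ n^23). Hence R(23, 23) > 2^(23/2) = 2896.3094.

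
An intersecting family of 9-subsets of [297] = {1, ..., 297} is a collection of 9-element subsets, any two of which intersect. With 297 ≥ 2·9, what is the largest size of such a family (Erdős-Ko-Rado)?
max |F| = C(296, 8) = 1328555909343565

The Erdős-Ko-Rado theorem states: for n ≥ 2k, an intersecting family of k-subsets of an n-element set has size at most C(n − 1, k − 1), with equality for 'star' families {A ⊆ [n] : |A| = k, i ∈ A} (fix an element i). For n = 297, k = 9: C(296, 8) = 1328555909343565.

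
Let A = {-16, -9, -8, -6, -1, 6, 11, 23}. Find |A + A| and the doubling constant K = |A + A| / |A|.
K = |A + A| / |A| = 30/8 = 15/4

Enumerate A + A = {a + b : a, b ∈ A}. With |A| = 8, there are |A|^2 = 64 ordered sum pairs; collecting distinct values, A + A = {-32, -25, -24, -22, -18, -17, -16, -15, -14, -12, -10, -9, -7, -5, -3, -2, 0, 2, 3, 5, 7, 10, 12, 14, 15, 17, 22, 29, 34, 46}, so |A + A| = 30. Thus K = 30/8 = 15/4. For comparison, the minimum possible |A + A| over all 8-element sets is 2·8 − 1 = 15 (so min K = 15/8), attained only by arithmetic progressions.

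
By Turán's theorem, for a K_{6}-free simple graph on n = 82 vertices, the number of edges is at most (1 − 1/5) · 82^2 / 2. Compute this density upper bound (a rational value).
Turán density bound = (4/5) · 82^2/2 = 13448/5 ≈ 2689.6

Turán's theorem: ex(n, K_{r+1}) is achieved by the complete r-partite Turán graph T(n, r) with parts as balanced as possible, and is at most (1 − 1/r) · n^2/2. For r = 5, n = 82: the density bound is (4/5) · 6724/2 = 13448/5 ≈ 2689.6. The integer-valued extremum is e(T(82, 5)) = 2689, which is strictly less than the density bound 13448/5 since 5 ∤ 82 (the parts of T(82, 5) cannot all be equal).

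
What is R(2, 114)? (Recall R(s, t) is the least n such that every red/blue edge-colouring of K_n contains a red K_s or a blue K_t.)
R(2, 114) = 114

R(2, k) = k for all k ≥ 2: in a 2-colouring of K_k, either some edge is red (a red K_2) or all edges are blue (a blue K_k). And K_{113} coloured all-blue has no blue K_114, so R(2, 114) > 113. Hence R(2, 114) = 114.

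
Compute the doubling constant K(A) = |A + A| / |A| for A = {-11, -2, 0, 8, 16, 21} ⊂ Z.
K = |A + A| / |A| = 20/6 = 10/3

Enumerate A + A = {a + b : a, b ∈ A}. With |A| = 6, there are |A|^2 = 36 ordered sum pairs; collecting distinct values, A + A = {-22, -13, -11, -4, -3, -2, 0, 5, 6, 8, 10, 14, 16, 19, 21, 24, 29, 32, 37, 42}, so |A + A| = 20. Thus K = 20/6 = 10/3. For comparison, the minimum possible |A + A| over all 6-element sets is 2·6 − 1 = 11 (so min K = 11/6), attained only by arithmetic progressions.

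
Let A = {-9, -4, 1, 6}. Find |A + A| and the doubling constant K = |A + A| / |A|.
K = |A + A| / |A| = 7/4

Enumerate A + A = {a + b : a, b ∈ A}. With |A| = 4, there are |A|^2 = 16 ordered sum pairs; collecting distinct values, A + A = {-18, -13, -8, -3, 2, 7, 12}, so |A + A| = 7. Thus K = 7/4. Here |A + A| = 2|A| − 1 = 7, the minimum possible — so K = 7/4 is minimal, which holds iff A is an arithmetic progression.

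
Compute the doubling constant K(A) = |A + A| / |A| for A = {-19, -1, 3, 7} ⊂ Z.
K = |A + A| / |A| = 9/4

Enumerate A + A = {a + b : a, b ∈ A}. With |A| = 4, there are |A|^2 = 16 ordered sum pairs; collecting distinct values, A + A = {-38, -20, -16, -12, -2, 2, 6, 10, 14}, so |A + A| = 9. Thus K = 9/4. For comparison, the minimum possible |A + A| over all 4-element sets is 2·4 − 1 = 7 (so min K = 7/4), attained only by arithmetic progressions.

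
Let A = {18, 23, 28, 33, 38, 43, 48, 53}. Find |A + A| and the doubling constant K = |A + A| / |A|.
K = |A + A| / |A| = 15/8

Enumerate A + A = {a + b : a, b ∈ A}. With |A| = 8, there are |A|^2 = 64 ordered sum pairs; collecting distinct values, A + A = {36, 41, 46, 51, 56, 61, 66, 71, 76, 81, 86, 91, 96, 101, 106}, so |A + A| = 15. Thus K = 15/8. Here |A + A| = 2|A| − 1 = 15, the minimum possible — so K = 15/8 is minimal, which holds iff A is an arithmetic progression.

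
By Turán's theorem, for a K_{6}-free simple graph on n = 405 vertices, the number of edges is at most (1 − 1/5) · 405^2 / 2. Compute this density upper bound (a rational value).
Turán density bound = (4/5) · 405^2/2 = 65610

Turán's theorem: ex(n, K_{r+1}) is achieved by the complete r-partite Turán graph T(n, r) with parts as balanced as possible, and is at most (1 − 1/r) · n^2/2. For r = 5, n = 405: the density bound is (4/5) · 164025/2 = 65610. Since 5 ∣ 405, the Turán graph T(405, 5) has parts of equal size 81, and its edge count e(T(405, 5)) = 65610 attains the density bound exactly.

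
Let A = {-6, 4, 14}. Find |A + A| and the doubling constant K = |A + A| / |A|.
K = |A + A| / |A| = 5/3

Enumerate A + A = {a + b : a, b ∈ A}. With |A| = 3, there are |A|^2 = 9 ordered sum pairs; collecting distinct values, A + A = {-12, -2, 8, 18, 28}, so |A + A| = 5. Thus K = 5/3. Here |A + A| = 2|A| − 1 = 5, the minimum possible — so K = 5/3 is minimal, which holds iff A is an arithmetic progression.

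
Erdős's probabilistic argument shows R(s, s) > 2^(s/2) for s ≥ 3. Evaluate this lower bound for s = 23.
2^(23/2) = 2896.3094; so R(23, 23) > 2896.3094

Colour each edge of K_n uniformly at random with red/blue. The expected number of monochromatic K_23 is C(n, 23) · 2 · 2^(−C(23,2)). If C(n, 23) · 2^(1 − C(23,2)) < 1, then with positive probability no monochromatic K_23 exists, so R(23, 23) > n. The standard estimate C(n, 23) ≤ n^23/23! shows this inequality holds whenever n ≤ 2^(23/2) (since 23! · 2^(C(23,2) − 1) > 2^(23^2/2) ≥ n^23). Hence R(23, 23) > 2^(23/2) = 2896.3094.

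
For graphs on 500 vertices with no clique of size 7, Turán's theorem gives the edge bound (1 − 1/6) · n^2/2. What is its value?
Turán density bound = (5/6) · 500^2/2 = 312500/3 ≈ 104166.6667

Turán's theorem: ex(n, K_{r+1}) is achieved by the complete r-partite Turán graph T(n, r) with parts as balanced as possible, and is at most (1 − 1/r) · n^2/2. For r = 6, n = 500: the density bound is (5/6) · 250000/2 = 312500/3 ≈ 104166.6667. The integer-valued extremum is e(T(500, 6)) = 104166, which is strictly less than the density bound 312500/3 since 6 ∤ 500 (the parts of T(500, 6) cannot all be equal).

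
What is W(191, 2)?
W(191, 2) = 191 + 1 = 192

A 2-term AP is any pair of integers, so a monochromatic 2-AP exists iff some colour is used at least twice. With 191 colours, the colouring i ↦ i on {1, ..., 191} uses each colour once, avoiding any monochromatic pair, so W(191, 2) > 191. For {1, ..., 192}, pigeonhole forces two integers of the same colour, which form a monochromatic 2-AP. Hence W(191, 2) = 192.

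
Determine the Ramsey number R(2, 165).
R(2, 165) = 165

R(2, k) = k for all k ≥ 2: in a 2-colouring of K_k, either some edge is red (a red K_2) or all edges are blue (a blue K_k). And K_{164} coloured all-blue has no blue K_165, so R(2, 165) > 164. Hence R(2, 165) = 165.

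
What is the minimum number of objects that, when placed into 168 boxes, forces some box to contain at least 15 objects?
n = (15 − 1)·168 + 1 = 2353

By the generalised pigeonhole principle, to guarantee some box contains ≥ r objects we need more than (r − 1) · k objects total. Threshold: n = (r − 1) · k + 1. With r = 15 and k = 168: n = 14 · 168 + 1 = 2352 + 1 = 2353. For n = 2352 = 14 · 168, we can put exactly 14 objects in every box, avoiding 15 in any single one — so 2353 is tight.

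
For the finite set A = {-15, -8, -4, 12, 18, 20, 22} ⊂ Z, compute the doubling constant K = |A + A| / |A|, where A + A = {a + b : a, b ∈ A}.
K = |A + A| / |A| = 26/7

Enumerate A + A = {a + b : a, b ∈ A}. With |A| = 7, there are |A|^2 = 49 ordered sum pairs; collecting distinct values, A + A = {-30, -23, -19, -16, -12, -8, -3, 3, 4, 5, 7, 8, 10, 12, 14, 16, 18, 24, 30, 32, 34, 36, 38, 40, 42, 44}, so |A + A| = 26. Thus K = 26/7. For comparison, the minimum possible |A + A| over all 7-element sets is 2·7 − 1 = 13 (so min K = 13/7), attained only by arithmetic progressions.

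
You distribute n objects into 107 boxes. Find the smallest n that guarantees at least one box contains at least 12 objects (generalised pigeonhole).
n = (12 − 1)·107 + 1 = 1178

By the generalised pigeonhole principle, to guarantee some box contains ≥ r objects we need more than (r − 1) · k objects total. Threshold: n = (r − 1) · k + 1. With r = 12 and k = 107: n = 11 · 107 + 1 = 1177 + 1 = 1178. For n = 1177 = 11 · 107, we can put exactly 11 objects in every box, avoiding 12 in any single one — so 1178 is tight.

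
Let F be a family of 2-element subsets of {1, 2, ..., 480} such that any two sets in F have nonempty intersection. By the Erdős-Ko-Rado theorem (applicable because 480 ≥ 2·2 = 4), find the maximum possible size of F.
max |F| = C(479, 1) = 479

Erdős-Ko-Rado (1961): when n ≥ 2k, max |F| = C(n−1, k−1). The bound is attained by the star {A : i ∈ A} for any fixed i ∈ [n]. Here C(480−1, 2−1) = C(479, 1) = 479.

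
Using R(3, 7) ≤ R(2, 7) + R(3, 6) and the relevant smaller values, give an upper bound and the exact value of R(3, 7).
R(3, 7) ≤ R(2, 7) + R(3, 6) = 7 + 18 = 25; exact value R(3, 7) = 23.

The Erdős–Szekeres recurrence R(r, s) ≤ R(r−1, s) + R(r, s−1) applied to (r, s) = (3, 7) gives
  R(3, 7) ≤ R(2, 7) + R(3, 6) = 7 + 18 = 25.
(Recall R(2, k) = k and R is symmetric.) The recurrence is not tight here (it gives 25, but the exact value is R(3, 7) = 23); the tight upper bound requires a sharper argument than the simple recurrence, combined with a lower-bound construction on K_{22}.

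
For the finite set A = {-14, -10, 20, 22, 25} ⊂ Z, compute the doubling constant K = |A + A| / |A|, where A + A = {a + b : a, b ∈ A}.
K = |A + A| / |A| = 15/5 = 3

Enumerate A + A = {a + b : a, b ∈ A}. With |A| = 5, there are |A|^2 = 25 ordered sum pairs; collecting distinct values, A + A = {-28, -24, -20, 6, 8, 10, 11, 12, 15, 40, 42, 44, 45, 47, 50}, so |A + A| = 15. Thus K = 15/5 = 3. For comparison, the minimum possible |A + A| over all 5-element sets is 2·5 − 1 = 9 (so min K = 9/5), attained only by arithmetic progressions.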